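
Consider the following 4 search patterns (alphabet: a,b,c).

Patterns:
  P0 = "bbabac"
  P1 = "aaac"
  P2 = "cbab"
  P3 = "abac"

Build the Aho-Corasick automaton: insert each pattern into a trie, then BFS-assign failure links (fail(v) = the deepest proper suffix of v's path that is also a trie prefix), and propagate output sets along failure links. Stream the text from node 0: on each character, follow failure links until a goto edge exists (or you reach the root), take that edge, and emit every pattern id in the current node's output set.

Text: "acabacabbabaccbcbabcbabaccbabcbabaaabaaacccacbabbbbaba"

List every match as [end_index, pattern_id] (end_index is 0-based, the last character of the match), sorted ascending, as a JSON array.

Construct AC machine:
Trie (insert patterns):
  n0 'ε': a→7 b→1 c→11
  n1 'b': b→2
  n2 'bb': a→3
  n3 'bba': b→4
  n4 'bbab': a→5
  n5 'bbaba': c→6
  n6 'bbabac': ·  [P0 ends]
  n7 'a': a→8 b→15
  n8 'aa': a→9
  n9 'aaa': c→10
  n10 'aaac': ·  [P1 ends]
  n11 'c': b→12
  n12 'cb': a→13
  n13 'cba': b→14
  n14 'cbab': ·  [P2 ends]
  n15 'ab': a→16
  n16 'aba': c→17
  n17 'abac': ·  [P3 ends]

Failure links (BFS by depth):
  n1('b'): parent n0 fail=0; on 'b' 0 → fail=0;  out ∅∪∅=∅
  n7('a'): parent n0 fail=0; on 'a' 0 → fail=0;  out ∅∪∅=∅
  n11('c'): parent n0 fail=0; on 'c' 0 → fail=0;  out ∅∪∅=∅
  n2('bb'): parent n1 fail=0; on 'b' 0 → fail=1;  out ∅∪∅=∅
  n8('aa'): parent n7 fail=0; on 'a' 0 → fail=7;  out ∅∪∅=∅
  n12('cb'): parent n11 fail=0; on 'b' 0 → fail=1;  out ∅∪∅=∅
  n15('ab'): parent n7 fail=0; on 'b' 0 → fail=1;  out ∅∪∅=∅
  n3('bba'): parent n2 fail=1; on 'a' 1→0 → fail=7;  out ∅∪∅=∅
  n9('aaa'): parent n8 fail=7; on 'a' 7 → fail=8;  out ∅∪∅=∅
  n13('cba'): parent n12 fail=1; on 'a' 1→0 → fail=7;  out ∅∪∅=∅
  n16('aba'): parent n15 fail=1; on 'a' 1→0 → fail=7;  out ∅∪∅=∅
  n4('bbab'): parent n3 fail=7; on 'b' 7 → fail=15;  out ∅∪∅=∅
  n10('aaac'): parent n9 fail=8; on 'c' 8→7→0 → fail=11;  out {1}∪∅={1}
  n14('cbab'): parent n13 fail=7; on 'b' 7 → fail=15;  out {2}∪∅={2}
  n17('abac'): parent n16 fail=7; on 'c' 7→0 → fail=11;  out {3}∪∅={3}
  n5('bbaba'): parent n4 fail=15; on 'a' 15 → fail=16;  out ∅∪∅=∅
  n6('bbabac'): parent n5 fail=16; on 'c' 16 → fail=17;  out {0}∪{3}={0,3}

Scan:
i=0 'a': node 0→7
i=1 'c': node 7→11 (via fail)
i=2 'a': node 11→7 (via fail)
i=3 'b': node 7→15
i=4 'a': node 15→16
i=5 'c': node 16→17  ** P3@[2:5]
i=6 'a': node 17→7 (via fail)
i=7 'b': node 7→15
i=8 'b': node 15→2 (via fail)
i=9 'a': node 2→3
i=10 'b': node 3→4
i=11 'a': node 4→5
i=12 'c': node 5→6  ** P0@[7:12],P3@[9:12]
i=13 'c': node 6→11 (via fail)
i=14 'b': node 11→12
i=15 'c': node 12→11 (via fail)
i=16 'b': node 11→12
i=17 'a': node 12→13
i=18 'b': node 13→14  ** P2@[15:18]
i=19 'c': node 14→11 (via fail)
i=20 'b': node 11→12
i=21 'a': node 12→13
i=22 'b': node 13→14  ** P2@[19:22]
i=23 'a': node 14→16 (via fail)
i=24 'c': node 16→17  ** P3@[21:24]
i=25 'c': node 17→11 (via fail)
i=26 'b': node 11→12
i=27 'a': node 12→13
i=28 'b': node 13→14  ** P2@[25:28]
i=29 'c': node 14→11 (via fail)
i=30 'b': node 11→12
i=31 'a': node 12→13
i=32 'b': node 13→14  ** P2@[29:32]
i=33 'a': node 14→16 (via fail)
i=34 'a': node 16→8 (via fail)
i=35 'a': node 8→9
i=36 'b': node 9→15 (via fail)
i=37 'a': node 15→16
i=38 'a': node 16→8 (via fail)
i=39 'a': node 8→9
i=40 'c': node 9→10  ** P1@[37:40]
i=41 'c': node 10→11 (via fail)
i=42 'c': node 11→11 (via fail)
i=43 'a': node 11→7 (via fail)
i=44 'c': node 7→11 (via fail)
i=45 'b': node 11→12
i=46 'a': node 12→13
i=47 'b': node 13→14  ** P2@[44:47]
i=48 'b': node 14→2 (via fail)
i=49 'b': node 2→2 (via fail)
i=50 'b': node 2→2 (via fail)
i=51 'a': node 2→3
i=52 'b': node 3→4
i=53 'a': node 4→5

All matches (sorted): [[5,3],[12,0],[12,3],[18,2],[22,2],[24,3],[28,2],[32,2],[40,1],[47,2]]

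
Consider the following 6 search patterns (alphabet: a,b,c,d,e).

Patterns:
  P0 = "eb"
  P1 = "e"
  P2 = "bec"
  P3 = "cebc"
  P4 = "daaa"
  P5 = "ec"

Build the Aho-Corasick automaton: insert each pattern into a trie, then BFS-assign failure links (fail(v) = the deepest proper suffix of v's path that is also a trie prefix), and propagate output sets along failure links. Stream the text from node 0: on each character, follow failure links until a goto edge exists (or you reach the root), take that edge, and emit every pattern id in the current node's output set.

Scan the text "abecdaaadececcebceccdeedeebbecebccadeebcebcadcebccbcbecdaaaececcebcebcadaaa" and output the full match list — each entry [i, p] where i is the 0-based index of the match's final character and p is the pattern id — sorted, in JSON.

Build automaton:
Trie nodes:
  0='ε' goto b→3 c→6 d→10 e→1
  1='e' goto b→2 c→14  ←P1
  2='eb' goto ·  ←P0
  3='b' goto e→4
  4='be' goto c→5
  5='bec' goto ·  ←P2
  6='c' goto e→7
  7='ce' goto b→8
  8='ceb' goto c→9
  9='cebc' goto ·  ←P3
  10='d' goto a→11
  11='da' goto a→12
  12='daa' goto a→13
  13='daaa' goto ·  ←P4
  14='ec' goto ·  ←P5

Failure links (BFS by depth):
  n1('e'): parent n0 fail=0; on 'e' 0 → fail=0;  out {1}∪∅={1}
  n3('b'): parent n0 fail=0; on 'b' 0 → fail=0;  out ∅∪∅=∅
  n6('c'): parent n0 fail=0; on 'c' 0 → fail=0;  out ∅∪∅=∅
  n10('d'): parent n0 fail=0; on 'd' 0 → fail=0;  out ∅∪∅=∅
  n2('eb'): parent n1 fail=0; on 'b' 0 → fail=3;  out {0}∪∅={0}
  n4('be'): parent n3 fail=0; on 'e' 0 → fail=1;  out ∅∪{1}={1}
  n7('ce'): parent n6 fail=0; on 'e' 0 → fail=1;  out ∅∪{1}={1}
  n11('da'): parent n10 fail=0; on 'a' 0 → fail=0;  out ∅∪∅=∅
  n14('ec'): parent n1 fail=0; on 'c' 0 → fail=6;  out {5}∪∅={5}
  n5('bec'): parent n4 fail=1; on 'c' 1 → fail=14;  out {2}∪{5}={2,5}
  n8('ceb'): parent n7 fail=1; on 'b' 1 → fail=2;  out ∅∪{0}={0}
  n12('daa'): parent n11 fail=0; on 'a' 0 → fail=0;  out ∅∪∅=∅
  n9('cebc'): parent n8 fail=2; on 'c' 2→3→0 → fail=6;  out {3}∪∅={3}
  n13('daaa'): parent n12 fail=0; on 'a' 0 → fail=0;  out {4}∪∅={4}

Text stream:
i=0 'a': node 0→0
i=1 'b': node 0→3
i=2 'e': node 3→4  → match P1@[2:2]
i=3 'c': node 4→5  → match P2@[1:3],P5@[2:3]
i=4 'd': node 5→10 (fail-walked)
i=5 'a': node 10→11
i=6 'a': node 11→12
i=7 'a': node 12→13  → match P4@[4:7]
i=8 'd': node 13→10 (fail-walked)
i=9 'e': node 10→1 (fail-walked)  → match P1@[9:9]
i=10 'c': node 1→14  → match P5@[9:10]
i=11 'e': node 14→7 (fail-walked)  → match P1@[11:11]
i=12 'c': node 7→14 (fail-walked)  → match P5@[11:12]
i=13 'c': node 14→6 (fail-walked)
i=14 'e': node 6→7  → match P1@[14:14]
i=15 'b': node 7→8  → match P0@[14:15]
i=16 'c': node 8→9  → match P3@[13:16]
i=17 'e': node 9→7 (fail-walked)  → match P1@[17:17]
i=18 'c': node 7→14 (fail-walked)  → match P5@[17:18]
i=19 'c': node 14→6 (fail-walked)
i=20 'd': node 6→10 (fail-walked)
i=21 'e': node 10→1 (fail-walked)  → match P1@[21:21]
i=22 'e': node 1→1 (fail-walked)  → match P1@[22:22]
i=23 'd': node 1→10 (fail-walked)
i=24 'e': node 10→1 (fail-walked)  → match P1@[24:24]
i=25 'e': node 1→1 (fail-walked)  → match P1@[25:25]
i=26 'b': node 1→2  → match P0@[25:26]
i=27 'b': node 2→3 (fail-walked)
i=28 'e': node 3→4  → match P1@[28:28]
i=29 'c': node 4→5  → match P2@[27:29],P5@[28:29]
i=30 'e': node 5→7 (fail-walked)  → match P1@[30:30]
i=31 'b': node 7→8  → match P0@[30:31]
i=32 'c': node 8→9  → match P3@[29:32]
i=33 'c': node 9→6 (fail-walked)
i=34 'a': node 6→0 (fail-walked)
i=35 'd': node 0→10
i=36 'e': node 10→1 (fail-walked)  → match P1@[36:36]
i=37 'e': node 1→1 (fail-walked)  → match P1@[37:37]
i=38 'b': node 1→2  → match P0@[37:38]
i=39 'c': node 2→6 (fail-walked)
i=40 'e': node 6→7  → match P1@[40:40]
i=41 'b': node 7→8  → match P0@[40:41]
i=42 'c': node 8→9  → match P3@[39:42]
i=43 'a': node 9→0 (fail-walked)
i=44 'd': node 0→10
i=45 'c': node 10→6 (fail-walked)
i=46 'e': node 6→7  → match P1@[46:46]
i=47 'b': node 7→8  → match P0@[46:47]
i=48 'c': node 8→9  → match P3@[45:48]
i=49 'c': node 9→6 (fail-walked)
i=50 'b': node 6→3 (fail-walked)
i=51 'c': node 3→6 (fail-walked)
i=52 'b': node 6→3 (fail-walked)
i=53 'e': node 3→4  → match P1@[53:53]
i=54 'c': node 4→5  → match P2@[52:54],P5@[53:54]
i=55 'd': node 5→10 (fail-walked)
i=56 'a': node 10→11
i=57 'a': node 11→12
i=58 'a': node 12→13  → match P4@[55:58]
i=59 'e': node 13→1 (fail-walked)  → match P1@[59:59]
i=60 'c': node 1→14  → match P5@[59:60]
i=61 'e': node 14→7 (fail-walked)  → match P1@[61:61]
i=62 'c': node 7→14 (fail-walked)  → match P5@[61:62]
i=63 'c': node 14→6 (fail-walked)
i=64 'e': node 6→7  → match P1@[64:64]
i=65 'b': node 7→8  → match P0@[64:65]
i=66 'c': node 8→9  → match P3@[63:66]
i=67 'e': node 9→7 (fail-walked)  → match P1@[67:67]
i=68 'b': node 7→8  → match P0@[67:68]
i=69 'c': node 8→9  → match P3@[66:69]
i=70 'a': node 9→0 (fail-walked)
i=71 'd': node 0→10
i=72 'a': node 10→11
i=73 'a': node 11→12
i=74 'a': node 12→13  → match P4@[71:74]

Result: [[2,1],[3,2],[3,5],[7,4],[9,1],[10,5],[11,1],[12,5],[14,1],[15,0],[16,3],[17,1],[18,5],[21,1],[22,1],[24,1],[25,1],[26,0],[28,1],[29,2],[29,5],[30,1],[31,0],[32,3],[36,1],[37,1],[38,0],[40,1],[41,0],[42,3],[46,1],[47,0],[48,3],[53,1],[54,2],[54,5],[58,4],[59,1],[60,5],[61,1],[62,5],[64,1],[65,0],[66,3],[67,1],[68,0],[69,3],[74,4]]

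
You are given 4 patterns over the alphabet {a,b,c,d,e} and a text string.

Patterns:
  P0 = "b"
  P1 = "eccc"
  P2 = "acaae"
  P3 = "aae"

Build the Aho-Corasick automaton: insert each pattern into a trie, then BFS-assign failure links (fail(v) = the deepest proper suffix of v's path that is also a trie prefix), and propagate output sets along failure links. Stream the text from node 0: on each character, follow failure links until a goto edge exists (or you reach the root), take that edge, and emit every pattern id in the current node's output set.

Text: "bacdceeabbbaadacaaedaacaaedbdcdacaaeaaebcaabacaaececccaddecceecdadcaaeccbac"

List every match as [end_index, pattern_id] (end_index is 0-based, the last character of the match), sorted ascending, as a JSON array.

Build automaton:
Trie nodes:
  0='ε' goto a→6 b→1 e→2
  1='b' goto ·  [P0 ends]
  2='e' goto c→3
  3='ec' goto c→4
  4='ecc' goto c→5
  5='eccc' goto ·  [P1 ends]
  6='a' goto a→11 c→7
  7='ac' goto a→8
  8='aca' goto a→9
  9='acaa' goto e→10
  10='acaae' goto ·  [P2 ends]
  11='aa' goto e→12
  12='aae' goto ·  [P3 ends]

BFS fail/out derivation:
  fail(1) 'b': from fail(0)=0 chase 'b': 0 ⇒ 0;  out={0}∪out(0)={0}
  fail(2) 'e': from fail(0)=0 chase 'e': 0 ⇒ 0;  out=∅∪out(0)=∅
  fail(6) 'a': from fail(0)=0 chase 'a': 0 ⇒ 0;  out=∅∪out(0)=∅
  fail(3) 'ec': from fail(2)=0 chase 'c': 0 ⇒ 0;  out=∅∪out(0)=∅
  fail(7) 'ac': from fail(6)=0 chase 'c': 0 ⇒ 0;  out=∅∪out(0)=∅
  fail(11) 'aa': from fail(6)=0 chase 'a': 0 ⇒ 6;  out=∅∪out(6)=∅
  fail(4) 'ecc': from fail(3)=0 chase 'c': 0 ⇒ 0;  out=∅∪out(0)=∅
  fail(8) 'aca': from fail(7)=0 chase 'a': 0 ⇒ 6;  out=∅∪out(6)=∅
  fail(12) 'aae': from fail(11)=6 chase 'e': 6→0 ⇒ 2;  out={3}∪out(2)={3}
  fail(5) 'eccc': from fail(4)=0 chase 'c': 0 ⇒ 0;  out={1}∪out(0)={1}
  fail(9) 'acaa': from fail(8)=6 chase 'a': 6 ⇒ 11;  out=∅∪out(11)=∅
  fail(10) 'acaae': from fail(9)=11 chase 'e': 11 ⇒ 12;  out={2}∪out(12)={2,3}

Text stream:
[0] read 'b'  n0⇒n1  emit P0@[0:0]
[1] read 'a'  n1⇒n6 ·f
[2] read 'c'  n6⇒n7
[3] read 'd'  n7⇒n0 ·f
[4] read 'c'  n0⇒n0
[5] read 'e'  n0⇒n2
[6] read 'e'  n2⇒n2 ·f
[7] read 'a'  n2⇒n6 ·f
[8] read 'b'  n6⇒n1 ·f  emit P0@[8:8]
[9] read 'b'  n1⇒n1 ·f  emit P0@[9:9]
[10] read 'b'  n1⇒n1 ·f  emit P0@[10:10]
[11] read 'a'  n1⇒n6 ·f
[12] read 'a'  n6⇒n11
[13] read 'd'  n11⇒n0 ·f
[14] read 'a'  n0⇒n6
[15] read 'c'  n6⇒n7
[16] read 'a'  n7⇒n8
[17] read 'a'  n8⇒n9
[18] read 'e'  n9⇒n10  emit P2@[14:18],P3@[16:18]
[19] read 'd'  n10⇒n0 ·f
[20] read 'a'  n0⇒n6
[21] read 'a'  n6⇒n11
[22] read 'c'  n11⇒n7 ·f
[23] read 'a'  n7⇒n8
[24] read 'a'  n8⇒n9
[25] read 'e'  n9⇒n10  emit P2@[21:25],P3@[23:25]
[26] read 'd'  n10⇒n0 ·f
[27] read 'b'  n0⇒n1  emit P0@[27:27]
[28] read 'd'  n1⇒n0 ·f
[29] read 'c'  n0⇒n0
[30] read 'd'  n0⇒n0
[31] read 'a'  n0⇒n6
[32] read 'c'  n6⇒n7
[33] read 'a'  n7⇒n8
[34] read 'a'  n8⇒n9
[35] read 'e'  n9⇒n10  emit P2@[31:35],P3@[33:35]
[36] read 'a'  n10⇒n6 ·f
[37] read 'a'  n6⇒n11
[38] read 'e'  n11⇒n12  emit P3@[36:38]
[39] read 'b'  n12⇒n1 ·f  emit P0@[39:39]
[40] read 'c'  n1⇒n0 ·f
[41] read 'a'  n0⇒n6
[42] read 'a'  n6⇒n11
[43] read 'b'  n11⇒n1 ·f  emit P0@[43:43]
[44] read 'a'  n1⇒n6 ·f
[45] read 'c'  n6⇒n7
[46] read 'a'  n7⇒n8
[47] read 'a'  n8⇒n9
[48] read 'e'  n9⇒n10  emit P2@[44:48],P3@[46:48]
[49] read 'c'  n10⇒n3 ·f
[50] read 'e'  n3⇒n2 ·f
[51] read 'c'  n2⇒n3
[52] read 'c'  n3⇒n4
[53] read 'c'  n4⇒n5  emit P1@[50:53]
[54] read 'a'  n5⇒n6 ·f
[55] read 'd'  n6⇒n0 ·f
[56] read 'd'  n0⇒n0
[57] read 'e'  n0⇒n2
[58] read 'c'  n2⇒n3
[59] read 'c'  n3⇒n4
[60] read 'e'  n4⇒n2 ·f
[61] read 'e'  n2⇒n2 ·f
[62] read 'c'  n2⇒n3
[63] read 'd'  n3⇒n0 ·f
[64] read 'a'  n0⇒n6
[65] read 'd'  n6⇒n0 ·f
[66] read 'c'  n0⇒n0
[67] read 'a'  n0⇒n6
[68] read 'a'  n6⇒n11
[69] read 'e'  n11⇒n12  emit P3@[67:69]
[70] read 'c'  n12⇒n3 ·f
[71] read 'c'  n3⇒n4
[72] read 'b'  n4⇒n1 ·f  emit P0@[72:72]
[73] read 'a'  n1⇒n6 ·f
[74] read 'c'  n6⇒n7

All matches (sorted): [[0,0],[8,0],[9,0],[10,0],[18,2],[18,3],[25,2],[25,3],[27,0],[35,2],[35,3],[38,3],[39,0],[43,0],[48,2],[48,3],[53,1],[69,3],[72,0]]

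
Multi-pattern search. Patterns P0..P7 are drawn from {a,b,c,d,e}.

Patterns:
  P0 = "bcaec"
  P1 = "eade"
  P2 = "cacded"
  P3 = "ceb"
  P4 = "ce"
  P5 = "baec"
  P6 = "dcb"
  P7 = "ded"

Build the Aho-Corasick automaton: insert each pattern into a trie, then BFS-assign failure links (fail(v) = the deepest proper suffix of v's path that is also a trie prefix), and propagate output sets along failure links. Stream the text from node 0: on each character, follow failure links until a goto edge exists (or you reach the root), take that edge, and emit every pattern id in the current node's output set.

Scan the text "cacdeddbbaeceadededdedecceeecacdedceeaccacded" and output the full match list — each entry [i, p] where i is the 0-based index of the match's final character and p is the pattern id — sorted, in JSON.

Build automaton:
Trie (insert patterns):
  0='ε' goto b→1 c→10 d→21 e→6
  1='b' goto a→18 c→2
  2='bc' goto a→3
  3='bca' goto e→4
  4='bcae' goto c→5
  5='bcaec' goto ·  ←P0
  6='e' goto a→7
  7='ea' goto d→8
  8='ead' goto e→9
  9='eade' goto ·  ←P1
  10='c' goto a→11 e→16
  11='ca' goto c→12
  12='cac' goto d→13
  13='cacd' goto e→14
  14='cacde' goto d→15
  15='cacded' goto ·  ←P2
  16='ce' goto b→17  ←P4
  17='ceb' goto ·  ←P3
  18='ba' goto e→19
  19='bae' goto c→20
  20='baec' goto ·  ←P5
  21='d' goto c→22 e→24
  22='dc' goto b→23
  23='dcb' goto ·  ←P6
  24='de' goto d→25
  25='ded' goto ·  ←P7

Failure links (BFS by depth):
  fail(1) 'b': from fail(0)=0 chase 'b': 0 ⇒ 0;  out=∅∪out(0)=∅
  fail(6) 'e': from fail(0)=0 chase 'e': 0 ⇒ 0;  out=∅∪out(0)=∅
  fail(10) 'c': from fail(0)=0 chase 'c': 0 ⇒ 0;  out=∅∪out(0)=∅
  fail(21) 'd': from fail(0)=0 chase 'd': 0 ⇒ 0;  out=∅∪out(0)=∅
  fail(2) 'bc': from fail(1)=0 chase 'c': 0 ⇒ 10;  out=∅∪out(10)=∅
  fail(7) 'ea': from fail(6)=0 chase 'a': 0 ⇒ 0;  out=∅∪out(0)=∅
  fail(11) 'ca': from fail(10)=0 chase 'a': 0 ⇒ 0;  out=∅∪out(0)=∅
  fail(16) 'ce': from fail(10)=0 chase 'e': 0 ⇒ 6;  out={4}∪out(6)={4}
  fail(18) 'ba': from fail(1)=0 chase 'a': 0 ⇒ 0;  out=∅∪out(0)=∅
  fail(22) 'dc': from fail(21)=0 chase 'c': 0 ⇒ 10;  out=∅∪out(10)=∅
  fail(24) 'de': from fail(21)=0 chase 'e': 0 ⇒ 6;  out=∅∪out(6)=∅
  fail(3) 'bca': from fail(2)=10 chase 'a': 10 ⇒ 11;  out=∅∪out(11)=∅
  fail(8) 'ead': from fail(7)=0 chase 'd': 0 ⇒ 21;  out=∅∪out(21)=∅
  fail(12) 'cac': from fail(11)=0 chase 'c': 0 ⇒ 10;  out=∅∪out(10)=∅
  fail(17) 'ceb': from fail(16)=6 chase 'b': 6→0 ⇒ 1;  out={3}∪out(1)={3}
  fail(19) 'bae': from fail(18)=0 chase 'e': 0 ⇒ 6;  out=∅∪out(6)=∅
  fail(23) 'dcb': from fail(22)=10 chase 'b': 10→0 ⇒ 1;  out={6}∪out(1)={6}
  fail(25) 'ded': from fail(24)=6 chase 'd': 6→0 ⇒ 21;  out={7}∪out(21)={7}
  fail(4) 'bcae': from fail(3)=11 chase 'e': 11→0 ⇒ 6;  out=∅∪out(6)=∅
  fail(9) 'eade': from fail(8)=21 chase 'e': 21 ⇒ 24;  out={1}∪out(24)={1}
  fail(13) 'cacd': from fail(12)=10 chase 'd': 10→0 ⇒ 21;  out=∅∪out(21)=∅
  fail(20) 'baec': from fail(19)=6 chase 'c': 6→0 ⇒ 10;  out={5}∪out(10)={5}
  fail(5) 'bcaec': from fail(4)=6 chase 'c': 6→0 ⇒ 10;  out={0}∪out(10)={0}
  fail(14) 'cacde': from fail(13)=21 chase 'e': 21 ⇒ 24;  out=∅∪out(24)=∅
  fail(15) 'cacded': from fail(14)=24 chase 'd': 24 ⇒ 25;  out={2}∪out(25)={2,7}

Text stream:
[0] read 'c'  n0⇒n10
[1] read 'a'  n10⇒n11
[2] read 'c'  n11⇒n12
[3] read 'd'  n12⇒n13
[4] read 'e'  n13⇒n14
[5] read 'd'  n14⇒n15  → match P2@[0:5],P7@[3:5]
[6] read 'd'  n15⇒n21 (fail-walked)
[7] read 'b'  n21⇒n1 (fail-walked)
[8] read 'b'  n1⇒n1 (fail-walked)
[9] read 'a'  n1⇒n18
[10] read 'e'  n18⇒n19
[11] read 'c'  n19⇒n20  → match P5@[8:11]
[12] read 'e'  n20⇒n16 (fail-walked)  → match P4@[11:12]
[13] read 'a'  n16⇒n7 (fail-walked)
[14] read 'd'  n7⇒n8
[15] read 'e'  n8⇒n9  → match P1@[12:15]
[16] read 'd'  n9⇒n25 (fail-walked)  → match P7@[14:16]
[17] read 'e'  n25⇒n24 (fail-walked)
[18] read 'd'  n24⇒n25  → match P7@[16:18]
[19] read 'd'  n25⇒n21 (fail-walked)
[20] read 'e'  n21⇒n24
[21] read 'd'  n24⇒n25  → match P7@[19:21]
[22] read 'e'  n25⇒n24 (fail-walked)
[23] read 'c'  n24⇒n10 (fail-walked)
[24] read 'c'  n10⇒n10 (fail-walked)
[25] read 'e'  n10⇒n16  → match P4@[24:25]
[26] read 'e'  n16⇒n6 (fail-walked)
[27] read 'e'  n6⇒n6 (fail-walked)
[28] read 'c'  n6⇒n10 (fail-walked)
[29] read 'a'  n10⇒n11
[30] read 'c'  n11⇒n12
[31] read 'd'  n12⇒n13
[32] read 'e'  n13⇒n14
[33] read 'd'  n14⇒n15  → match P2@[28:33],P7@[31:33]
[34] read 'c'  n15⇒n22 (fail-walked)
[35] read 'e'  n22⇒n16 (fail-walked)  → match P4@[34:35]
[36] read 'e'  n16⇒n6 (fail-walked)
[37] read 'a'  n6⇒n7
[38] read 'c'  n7⇒n10 (fail-walked)
[39] read 'c'  n10⇒n10 (fail-walked)
[40] read 'a'  n10⇒n11
[41] read 'c'  n11⇒n12
[42] read 'd'  n12⇒n13
[43] read 'e'  n13⇒n14
[44] read 'd'  n14⇒n15  → match P2@[39:44],P7@[42:44]

Result: [[5,2],[5,7],[11,5],[12,4],[15,1],[16,7],[18,7],[21,7],[25,4],[33,2],[33,7],[35,4],[44,2],[44,7]]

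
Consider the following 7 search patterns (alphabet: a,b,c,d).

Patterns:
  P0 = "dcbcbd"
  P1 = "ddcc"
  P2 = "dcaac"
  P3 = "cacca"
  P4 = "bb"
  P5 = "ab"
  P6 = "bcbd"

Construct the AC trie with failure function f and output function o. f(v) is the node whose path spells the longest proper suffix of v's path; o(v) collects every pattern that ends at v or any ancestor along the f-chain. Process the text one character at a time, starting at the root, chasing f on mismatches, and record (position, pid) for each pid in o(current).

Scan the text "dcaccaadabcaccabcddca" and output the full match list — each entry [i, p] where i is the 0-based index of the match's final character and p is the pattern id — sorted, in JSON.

Build automaton:
Trie (insert patterns):
  0='ε' goto a→20 b→18 c→13 d→1
  1='d' goto c→2 d→7
  2='dc' goto a→10 b→3
  3='dcb' goto c→4
  4='dcbc' goto b→5
  5='dcbcb' goto d→6
  6='dcbcbd' goto ·  ←P0
  7='dd' goto c→8
  8='ddc' goto c→9
  9='ddcc' goto ·  ←P1
  10='dca' goto a→11
  11='dcaa' goto c→12
  12='dcaac' goto ·  ←P2
  13='c' goto a→14
  14='ca' goto c→15
  15='cac' goto c→16
  16='cacc' goto a→17
  17='cacca' goto ·  ←P3
  18='b' goto b→19 c→22
  19='bb' goto ·  ←P4
  20='a' goto b→21
  21='ab' goto ·  ←P5
  22='bc' goto b→23
  23='bcb' goto d→24
  24='bcbd' goto ·  ←P6

BFS fail/out derivation:
  n1('d'): parent n0 fail=0; on 'd' 0 → fail=0;  out ∅∪∅=∅
  n13('c'): parent n0 fail=0; on 'c' 0 → fail=0;  out ∅∪∅=∅
  n18('b'): parent n0 fail=0; on 'b' 0 → fail=0;  out ∅∪∅=∅
  n20('a'): parent n0 fail=0; on 'a' 0 → fail=0;  out ∅∪∅=∅
  n2('dc'): parent n1 fail=0; on 'c' 0 → fail=13;  out ∅∪∅=∅
  n7('dd'): parent n1 fail=0; on 'd' 0 → fail=1;  out ∅∪∅=∅
  n14('ca'): parent n13 fail=0; on 'a' 0 → fail=20;  out ∅∪∅=∅
  n19('bb'): parent n18 fail=0; on 'b' 0 → fail=18;  out {4}∪∅={4}
  n21('ab'): parent n20 fail=0; on 'b' 0 → fail=18;  out {5}∪∅={5}
  n22('bc'): parent n18 fail=0; on 'c' 0 → fail=13;  out ∅∪∅=∅
  n3('dcb'): parent n2 fail=13; on 'b' 13→0 → fail=18;  out ∅∪∅=∅
  n8('ddc'): parent n7 fail=1; on 'c' 1 → fail=2;  out ∅∪∅=∅
  n10('dca'): parent n2 fail=13; on 'a' 13 → fail=14;  out ∅∪∅=∅
  n15('cac'): parent n14 fail=20; on 'c' 20→0 → fail=13;  out ∅∪∅=∅
  n23('bcb'): parent n22 fail=13; on 'b' 13→0 → fail=18;  out ∅∪∅=∅
  n4('dcbc'): parent n3 fail=18; on 'c' 18 → fail=22;  out ∅∪∅=∅
  n9('ddcc'): parent n8 fail=2; on 'c' 2→13→0 → fail=13;  out {1}∪∅={1}
  n11('dcaa'): parent n10 fail=14; on 'a' 14→20→0 → fail=20;  out ∅∪∅=∅
  n16('cacc'): parent n15 fail=13; on 'c' 13→0 → fail=13;  out ∅∪∅=∅
  n24('bcbd'): parent n23 fail=18; on 'd' 18→0 → fail=1;  out {6}∪∅={6}
  n5('dcbcb'): parent n4 fail=22; on 'b' 22 → fail=23;  out ∅∪∅=∅
  n12('dcaac'): parent n11 fail=20; on 'c' 20→0 → fail=13;  out {2}∪∅={2}
  n17('cacca'): parent n16 fail=13; on 'a' 13 → fail=14;  out {3}∪∅={3}
  n6('dcbcbd'): parent n5 fail=23; on 'd' 23 → fail=24;  out {0}∪{6}={0,6}

Scan:
i=0 'd': node 0→1
i=1 'c': node 1→2
i=2 'a': node 2→10
i=3 'c': node 10→15 (fail-walked)
i=4 'c': node 15→16
i=5 'a': node 16→17  → match P3@[1:5]
i=6 'a': node 17→20 (fail-walked)
i=7 'd': node 20→1 (fail-walked)
i=8 'a': node 1→20 (fail-walked)
i=9 'b': node 20→21  → match P5@[8:9]
i=10 'c': node 21→22 (fail-walked)
i=11 'a': node 22→14 (fail-walked)
i=12 'c': node 14→15
i=13 'c': node 15→16
i=14 'a': node 16→17  → match P3@[10:14]
i=15 'b': node 17→21 (fail-walked)  → match P5@[14:15]
i=16 'c': node 21→22 (fail-walked)
i=17 'd': node 22→1 (fail-walked)
i=18 'd': node 1→7
i=19 'c': node 7→8
i=20 'a': node 8→10 (fail-walked)

Result: [[5,3],[9,5],[14,3],[15,5]]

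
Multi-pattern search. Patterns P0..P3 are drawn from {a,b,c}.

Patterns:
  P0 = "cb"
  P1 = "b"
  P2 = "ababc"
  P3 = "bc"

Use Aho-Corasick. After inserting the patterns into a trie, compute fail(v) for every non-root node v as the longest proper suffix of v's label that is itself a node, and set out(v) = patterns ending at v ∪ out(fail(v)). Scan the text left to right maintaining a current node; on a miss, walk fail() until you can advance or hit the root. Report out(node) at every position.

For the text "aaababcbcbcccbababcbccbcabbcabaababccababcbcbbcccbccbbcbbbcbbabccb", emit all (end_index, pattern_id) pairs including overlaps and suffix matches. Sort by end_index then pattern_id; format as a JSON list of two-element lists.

Build automaton:
Trie nodes:
  0='ε' goto a→4 b→3 c→1
  1='c' goto b→2
  2='cb' goto ·  [P0 ends]
  3='b' goto c→9  [P1 ends]
  4='a' goto b→5
  5='ab' goto a→6
  6='aba' goto b→7
  7='abab' goto c→8
  8='ababc' goto ·  [P2 ends]
  9='bc' goto ·  [P3 ends]

Failure links (BFS by depth):
  n1('c'): parent n0 fail=0; on 'c' 0 → fail=0;  out ∅∪∅=∅
  n3('b'): parent n0 fail=0; on 'b' 0 → fail=0;  out {1}∪∅={1}
  n4('a'): parent n0 fail=0; on 'a' 0 → fail=0;  out ∅∪∅=∅
  n2('cb'): parent n1 fail=0; on 'b' 0 → fail=3;  out {0}∪{1}={0,1}
  n5('ab'): parent n4 fail=0; on 'b' 0 → fail=3;  out ∅∪{1}={1}
  n9('bc'): parent n3 fail=0; on 'c' 0 → fail=1;  out {3}∪∅={3}
  n6('aba'): parent n5 fail=3; on 'a' 3→0 → fail=4;  out ∅∪∅=∅
  n7('abab'): parent n6 fail=4; on 'b' 4 → fail=5;  out ∅∪{1}={1}
  n8('ababc'): parent n7 fail=5; on 'c' 5→3 → fail=9;  out {2}∪{3}={2,3}

Run:
pos 0 'a': at 4
pos 1 'a': at 4 (via fail)
pos 2 'a': at 4 (via fail)
pos 3 'b': at 5  ** P1@[3:3]
pos 4 'a': at 6
pos 5 'b': at 7  ** P1@[5:5]
pos 6 'c': at 8  ** P2@[2:6],P3@[5:6]
pos 7 'b': at 2 (via fail)  ** P0@[6:7],P1@[7:7]
pos 8 'c': at 9 (via fail)  ** P3@[7:8]
pos 9 'b': at 2 (via fail)  ** P0@[8:9],P1@[9:9]
pos 10 'c': at 9 (via fail)  ** P3@[9:10]
pos 11 'c': at 1 (via fail)
pos 12 'c': at 1 (via fail)
pos 13 'b': at 2  ** P0@[12:13],P1@[13:13]
pos 14 'a': at 4 (via fail)
pos 15 'b': at 5  ** P1@[15:15]
pos 16 'a': at 6
pos 17 'b': at 7  ** P1@[17:17]
pos 18 'c': at 8  ** P2@[14:18],P3@[17:18]
pos 19 'b': at 2 (via fail)  ** P0@[18:19],P1@[19:19]
pos 20 'c': at 9 (via fail)  ** P3@[19:20]
pos 21 'c': at 1 (via fail)
pos 22 'b': at 2  ** P0@[21:22],P1@[22:22]
pos 23 'c': at 9 (via fail)  ** P3@[22:23]
pos 24 'a': at 4 (via fail)
pos 25 'b': at 5  ** P1@[25:25]
pos 26 'b': at 3 (via fail)  ** P1@[26:26]
pos 27 'c': at 9  ** P3@[26:27]
pos 28 'a': at 4 (via fail)
pos 29 'b': at 5  ** P1@[29:29]
pos 30 'a': at 6
pos 31 'a': at 4 (via fail)
pos 32 'b': at 5  ** P1@[32:32]
pos 33 'a': at 6
pos 34 'b': at 7  ** P1@[34:34]
pos 35 'c': at 8  ** P2@[31:35],P3@[34:35]
pos 36 'c': at 1 (via fail)
pos 37 'a': at 4 (via fail)
pos 38 'b': at 5  ** P1@[38:38]
pos 39 'a': at 6
pos 40 'b': at 7  ** P1@[40:40]
pos 41 'c': at 8  ** P2@[37:41],P3@[40:41]
pos 42 'b': at 2 (via fail)  ** P0@[41:42],P1@[42:42]
pos 43 'c': at 9 (via fail)  ** P3@[42:43]
pos 44 'b': at 2 (via fail)  ** P0@[43:44],P1@[44:44]
pos 45 'b': at 3 (via fail)  ** P1@[45:45]
pos 46 'c': at 9  ** P3@[45:46]
pos 47 'c': at 1 (via fail)
pos 48 'c': at 1 (via fail)
pos 49 'b': at 2  ** P0@[48:49],P1@[49:49]
pos 50 'c': at 9 (via fail)  ** P3@[49:50]
pos 51 'c': at 1 (via fail)
pos 52 'b': at 2  ** P0@[51:52],P1@[52:52]
pos 53 'b': at 3 (via fail)  ** P1@[53:53]
pos 54 'c': at 9  ** P3@[53:54]
pos 55 'b': at 2 (via fail)  ** P0@[54:55],P1@[55:55]
pos 56 'b': at 3 (via fail)  ** P1@[56:56]
pos 57 'b': at 3 (via fail)  ** P1@[57:57]
pos 58 'c': at 9  ** P3@[57:58]
pos 59 'b': at 2 (via fail)  ** P0@[58:59],P1@[59:59]
pos 60 'b': at 3 (via fail)  ** P1@[60:60]
pos 61 'a': at 4 (via fail)
pos 62 'b': at 5  ** P1@[62:62]
pos 63 'c': at 9 (via fail)  ** P3@[62:63]
pos 64 'c': at 1 (via fail)
pos 65 'b': at 2  ** P0@[64:65],P1@[65:65]

Result: [[3,1],[5,1],[6,2],[6,3],[7,0],[7,1],[8,3],[9,0],[9,1],[10,3],[13,0],[13,1],[15,1],[17,1],[18,2],[18,3],[19,0],[19,1],[20,3],[22,0],[22,1],[23,3],[25,1],[26,1],[27,3],[29,1],[32,1],[34,1],[35,2],[35,3],[38,1],[40,1],[41,2],[41,3],[42,0],[42,1],[43,3],[44,0],[44,1],[45,1],[46,3],[49,0],[49,1],[50,3],[52,0],[52,1],[53,1],[54,3],[55,0],[55,1],[56,1],[57,1],[58,3],[59,0],[59,1],[60,1],[62,1],[63,3],[65,0],[65,1]]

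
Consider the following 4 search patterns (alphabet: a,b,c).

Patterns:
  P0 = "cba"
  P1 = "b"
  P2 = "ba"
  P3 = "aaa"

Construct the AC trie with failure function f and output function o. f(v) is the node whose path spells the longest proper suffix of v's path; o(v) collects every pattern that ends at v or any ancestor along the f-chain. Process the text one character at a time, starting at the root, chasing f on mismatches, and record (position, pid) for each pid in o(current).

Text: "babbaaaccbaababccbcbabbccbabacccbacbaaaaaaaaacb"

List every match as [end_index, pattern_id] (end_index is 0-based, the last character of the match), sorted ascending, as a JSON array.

Construct AC machine:
Trie nodes:
  n0 'ε': a→6 b→4 c→1
  n1 'c': b→2
  n2 'cb': a→3
  n3 'cba': ·  [P0 ends]
  n4 'b': a→5  [P1 ends]
  n5 'ba': ·  [P2 ends]
  n6 'a': a→7
  n7 'aa': a→8
  n8 'aaa': ·  [P3 ends]

Failure links (BFS by depth):
  n1('c'): parent n0 fail=0; on 'c' 0 → fail=0;  out ∅∪∅=∅
  n4('b'): parent n0 fail=0; on 'b' 0 → fail=0;  out {1}∪∅={1}
  n6('a'): parent n0 fail=0; on 'a' 0 → fail=0;  out ∅∪∅=∅
  n2('cb'): parent n1 fail=0; on 'b' 0 → fail=4;  out ∅∪{1}={1}
  n5('ba'): parent n4 fail=0; on 'a' 0 → fail=6;  out {2}∪∅={2}
  n7('aa'): parent n6 fail=0; on 'a' 0 → fail=6;  out ∅∪∅=∅
  n3('cba'): parent n2 fail=4; on 'a' 4 → fail=5;  out {0}∪{2}={0,2}
  n8('aaa'): parent n7 fail=6; on 'a' 6 → fail=7;  out {3}∪∅={3}

Run:
[0] read 'b'  n0⇒n4  → match P1@[0:0]
[1] read 'a'  n4⇒n5  → match P2@[0:1]
[2] read 'b'  n5⇒n4 (fail-walked)  → match P1@[2:2]
[3] read 'b'  n4⇒n4 (fail-walked)  → match P1@[3:3]
[4] read 'a'  n4⇒n5  → match P2@[3:4]
[5] read 'a'  n5⇒n7 (fail-walked)
[6] read 'a'  n7⇒n8  → match P3@[4:6]
[7] read 'c'  n8⇒n1 (fail-walked)
[8] read 'c'  n1⇒n1 (fail-walked)
[9] read 'b'  n1⇒n2  → match P1@[9:9]
[10] read 'a'  n2⇒n3  → match P0@[8:10],P2@[9:10]
[11] read 'a'  n3⇒n7 (fail-walked)
[12] read 'b'  n7⇒n4 (fail-walked)  → match P1@[12:12]
[13] read 'a'  n4⇒n5  → match P2@[12:13]
[14] read 'b'  n5⇒n4 (fail-walked)  → match P1@[14:14]
[15] read 'c'  n4⇒n1 (fail-walked)
[16] read 'c'  n1⇒n1 (fail-walked)
[17] read 'b'  n1⇒n2  → match P1@[17:17]
[18] read 'c'  n2⇒n1 (fail-walked)
[19] read 'b'  n1⇒n2  → match P1@[19:19]
[20] read 'a'  n2⇒n3  → match P0@[18:20],P2@[19:20]
[21] read 'b'  n3⇒n4 (fail-walked)  → match P1@[21:21]
[22] read 'b'  n4⇒n4 (fail-walked)  → match P1@[22:22]
[23] read 'c'  n4⇒n1 (fail-walked)
[24] read 'c'  n1⇒n1 (fail-walked)
[25] read 'b'  n1⇒n2  → match P1@[25:25]
[26] read 'a'  n2⇒n3  → match P0@[24:26],P2@[25:26]
[27] read 'b'  n3⇒n4 (fail-walked)  → match P1@[27:27]
[28] read 'a'  n4⇒n5  → match P2@[27:28]
[29] read 'c'  n5⇒n1 (fail-walked)
[30] read 'c'  n1⇒n1 (fail-walked)
[31] read 'c'  n1⇒n1 (fail-walked)
[32] read 'b'  n1⇒n2  → match P1@[32:32]
[33] read 'a'  n2⇒n3  → match P0@[31:33],P2@[32:33]
[34] read 'c'  n3⇒n1 (fail-walked)
[35] read 'b'  n1⇒n2  → match P1@[35:35]
[36] read 'a'  n2⇒n3  → match P0@[34:36],P2@[35:36]
[37] read 'a'  n3⇒n7 (fail-walked)
[38] read 'a'  n7⇒n8  → match P3@[36:38]
[39] read 'a'  n8⇒n8 (fail-walked)  → match P3@[37:39]
[40] read 'a'  n8⇒n8 (fail-walked)  → match P3@[38:40]
[41] read 'a'  n8⇒n8 (fail-walked)  → match P3@[39:41]
[42] read 'a'  n8⇒n8 (fail-walked)  → match P3@[40:42]
[43] read 'a'  n8⇒n8 (fail-walked)  → match P3@[41:43]
[44] read 'a'  n8⇒n8 (fail-walked)  → match P3@[42:44]
[45] read 'c'  n8⇒n1 (fail-walked)
[46] read 'b'  n1⇒n2  → match P1@[46:46]

Matches: [[0,1],[1,2],[2,1],[3,1],[4,2],[6,3],[9,1],[10,0],[10,2],[12,1],[13,2],[14,1],[17,1],[19,1],[20,0],[20,2],[21,1],[22,1],[25,1],[26,0],[26,2],[27,1],[28,2],[32,1],[33,0],[33,2],[35,1],[36,0],[36,2],[38,3],[39,3],[40,3],[41,3],[42,3],[43,3],[44,3],[46,1]]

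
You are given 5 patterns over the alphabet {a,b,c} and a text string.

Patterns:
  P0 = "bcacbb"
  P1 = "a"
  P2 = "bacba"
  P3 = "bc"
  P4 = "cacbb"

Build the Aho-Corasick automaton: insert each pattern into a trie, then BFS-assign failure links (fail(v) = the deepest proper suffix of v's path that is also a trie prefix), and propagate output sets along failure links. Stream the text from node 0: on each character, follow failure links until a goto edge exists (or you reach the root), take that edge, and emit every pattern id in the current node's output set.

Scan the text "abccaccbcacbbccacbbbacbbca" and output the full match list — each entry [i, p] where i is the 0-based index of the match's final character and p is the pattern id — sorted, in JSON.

Build automaton:
Trie (insert patterns):
  n0 'ε': a→7 b→1 c→12
  n1 'b': a→8 c→2
  n2 'bc': a→3  [P3 ends]
  n3 'bca': c→4
  n4 'bcac': b→5
  n5 'bcacb': b→6
  n6 'bcacbb': ·  [P0 ends]
  n7 'a': ·  [P1 ends]
  n8 'ba': c→9
  n9 'bac': b→10
  n10 'bacb': a→11
  n11 'bacba': ·  [P2 ends]
  n12 'c': a→13
  n13 'ca': c→14
  n14 'cac': b→15
  n15 'cacb': b→16
  n16 'cacbb': ·  [P4 ends]

Failure links (BFS by depth):
  fail(1) 'b': from fail(0)=0 chase 'b': 0 ⇒ 0;  out=∅∪out(0)=∅
  fail(7) 'a': from fail(0)=0 chase 'a': 0 ⇒ 0;  out={1}∪out(0)={1}
  fail(12) 'c': from fail(0)=0 chase 'c': 0 ⇒ 0;  out=∅∪out(0)=∅
  fail(2) 'bc': from fail(1)=0 chase 'c': 0 ⇒ 12;  out={3}∪out(12)={3}
  fail(8) 'ba': from fail(1)=0 chase 'a': 0 ⇒ 7;  out=∅∪out(7)={1}
  fail(13) 'ca': from fail(12)=0 chase 'a': 0 ⇒ 7;  out=∅∪out(7)={1}
  fail(3) 'bca': from fail(2)=12 chase 'a': 12 ⇒ 13;  out=∅∪out(13)={1}
  fail(9) 'bac': from fail(8)=7 chase 'c': 7→0 ⇒ 12;  out=∅∪out(12)=∅
  fail(14) 'cac': from fail(13)=7 chase 'c': 7→0 ⇒ 12;  out=∅∪out(12)=∅
  fail(4) 'bcac': from fail(3)=13 chase 'c': 13 ⇒ 14;  out=∅∪out(14)=∅
  fail(10) 'bacb': from fail(9)=12 chase 'b': 12→0 ⇒ 1;  out=∅∪out(1)=∅
  fail(15) 'cacb': from fail(14)=12 chase 'b': 12→0 ⇒ 1;  out=∅∪out(1)=∅
  fail(5) 'bcacb': from fail(4)=14 chase 'b': 14 ⇒ 15;  out=∅∪out(15)=∅
  fail(11) 'bacba': from fail(10)=1 chase 'a': 1 ⇒ 8;  out={2}∪out(8)={1,2}
  fail(16) 'cacbb': from fail(15)=1 chase 'b': 1→0 ⇒ 1;  out={4}∪out(1)={4}
  fail(6) 'bcacbb': from fail(5)=15 chase 'b': 15 ⇒ 16;  out={0}∪out(16)={0,4}

Text stream:
[0] read 'a'  n0⇒n7  → match P1@[0:0]
[1] read 'b'  n7⇒n1 ·f
[2] read 'c'  n1⇒n2  → match P3@[1:2]
[3] read 'c'  n2⇒n12 ·f
[4] read 'a'  n12⇒n13  → match P1@[4:4]
[5] read 'c'  n13⇒n14
[6] read 'c'  n14⇒n12 ·f
[7] read 'b'  n12⇒n1 ·f
[8] read 'c'  n1⇒n2  → match P3@[7:8]
[9] read 'a'  n2⇒n3  → match P1@[9:9]
[10] read 'c'  n3⇒n4
[11] read 'b'  n4⇒n5
[12] read 'b'  n5⇒n6  → match P0@[7:12],P4@[8:12]
[13] read 'c'  n6⇒n2 ·f  → match P3@[12:13]
[14] read 'c'  n2⇒n12 ·f
[15] read 'a'  n12⇒n13  → match P1@[15:15]
[16] read 'c'  n13⇒n14
[17] read 'b'  n14⇒n15
[18] read 'b'  n15⇒n16  → match P4@[14:18]
[19] read 'b'  n16⇒n1 ·f
[20] read 'a'  n1⇒n8  → match P1@[20:20]
[21] read 'c'  n8⇒n9
[22] read 'b'  n9⇒n10
[23] read 'b'  n10⇒n1 ·f
[24] read 'c'  n1⇒n2  → match P3@[23:24]
[25] read 'a'  n2⇒n3  → match P1@[25:25]

Matches: [[0,1],[2,3],[4,1],[8,3],[9,1],[12,0],[12,4],[13,3],[15,1],[18,4],[20,1],[24,3],[25,1]]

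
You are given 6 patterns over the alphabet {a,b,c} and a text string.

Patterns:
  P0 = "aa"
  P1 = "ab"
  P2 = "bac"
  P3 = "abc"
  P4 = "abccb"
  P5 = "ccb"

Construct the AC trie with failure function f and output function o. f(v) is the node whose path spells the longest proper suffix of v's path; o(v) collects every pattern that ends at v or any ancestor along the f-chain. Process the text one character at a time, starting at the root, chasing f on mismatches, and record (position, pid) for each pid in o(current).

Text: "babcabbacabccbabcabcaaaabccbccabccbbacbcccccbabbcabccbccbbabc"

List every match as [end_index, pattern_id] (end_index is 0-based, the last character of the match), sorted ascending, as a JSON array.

Build automaton:
Trie nodes:
  n0 'ε': a→1 b→4 c→10
  n1 'a': a→2 b→3
  n2 'aa': ·  ←P0
  n3 'ab': c→7  ←P1
  n4 'b': a→5
  n5 'ba': c→6
  n6 'bac': ·  ←P2
  n7 'abc': c→8  ←P3
  n8 'abcc': b→9
  n9 'abccb': ·  ←P4
  n10 'c': c→11
  n11 'cc': b→12
  n12 'ccb': ·  ←P5

Failure links (BFS by depth):
  fail(1) 'a': from fail(0)=0 chase 'a': 0 ⇒ 0;  out=∅∪out(0)=∅
  fail(4) 'b': from fail(0)=0 chase 'b': 0 ⇒ 0;  out=∅∪out(0)=∅
  fail(10) 'c': from fail(0)=0 chase 'c': 0 ⇒ 0;  out=∅∪out(0)=∅
  fail(2) 'aa': from fail(1)=0 chase 'a': 0 ⇒ 1;  out={0}∪out(1)={0}
  fail(3) 'ab': from fail(1)=0 chase 'b': 0 ⇒ 4;  out={1}∪out(4)={1}
  fail(5) 'ba': from fail(4)=0 chase 'a': 0 ⇒ 1;  out=∅∪out(1)=∅
  fail(11) 'cc': from fail(10)=0 chase 'c': 0 ⇒ 10;  out=∅∪out(10)=∅
  fail(6) 'bac': from fail(5)=1 chase 'c': 1→0 ⇒ 10;  out={2}∪out(10)={2}
  fail(7) 'abc': from fail(3)=4 chase 'c': 4→0 ⇒ 10;  out={3}∪out(10)={3}
  fail(12) 'ccb': from fail(11)=10 chase 'b': 10→0 ⇒ 4;  out={5}∪out(4)={5}
  fail(8) 'abcc': from fail(7)=10 chase 'c': 10 ⇒ 11;  out=∅∪out(11)=∅
  fail(9) 'abccb': from fail(8)=11 chase 'b': 11 ⇒ 12;  out={4}∪out(12)={4,5}

Text stream:
i=0 'b': node 0→4
i=1 'a': node 4→5
i=2 'b': node 5→3 (fail-walked)  ** P1@[1:2]
i=3 'c': node 3→7  ** P3@[1:3]
i=4 'a': node 7→1 (fail-walked)
i=5 'b': node 1→3  ** P1@[4:5]
i=6 'b': node 3→4 (fail-walked)
i=7 'a': node 4→5
i=8 'c': node 5→6  ** P2@[6:8]
i=9 'a': node 6→1 (fail-walked)
i=10 'b': node 1→3  ** P1@[9:10]
i=11 'c': node 3→7  ** P3@[9:11]
i=12 'c': node 7→8
i=13 'b': node 8→9  ** P4@[9:13],P5@[11:13]
i=14 'a': node 9→5 (fail-walked)
i=15 'b': node 5→3 (fail-walked)  ** P1@[14:15]
i=16 'c': node 3→7  ** P3@[14:16]
i=17 'a': node 7→1 (fail-walked)
i=18 'b': node 1→3  ** P1@[17:18]
i=19 'c': node 3→7  ** P3@[17:19]
i=20 'a': node 7→1 (fail-walked)
i=21 'a': node 1→2  ** P0@[20:21]
i=22 'a': node 2→2 (fail-walked)  ** P0@[21:22]
i=23 'a': node 2→2 (fail-walked)  ** P0@[22:23]
i=24 'b': node 2→3 (fail-walked)  ** P1@[23:24]
i=25 'c': node 3→7  ** P3@[23:25]
i=26 'c': node 7→8
i=27 'b': node 8→9  ** P4@[23:27],P5@[25:27]
i=28 'c': node 9→10 (fail-walked)
i=29 'c': node 10→11
i=30 'a': node 11→1 (fail-walked)
i=31 'b': node 1→3  ** P1@[30:31]
i=32 'c': node 3→7  ** P3@[30:32]
i=33 'c': node 7→8
i=34 'b': node 8→9  ** P4@[30:34],P5@[32:34]
i=35 'b': node 9→4 (fail-walked)
i=36 'a': node 4→5
i=37 'c': node 5→6  ** P2@[35:37]
i=38 'b': node 6→4 (fail-walked)
i=39 'c': node 4→10 (fail-walked)
i=40 'c': node 10→11
i=41 'c': node 11→11 (fail-walked)
i=42 'c': node 11→11 (fail-walked)
i=43 'c': node 11→11 (fail-walked)
i=44 'b': node 11→12  ** P5@[42:44]
i=45 'a': node 12→5 (fail-walked)
i=46 'b': node 5→3 (fail-walked)  ** P1@[45:46]
i=47 'b': node 3→4 (fail-walked)
i=48 'c': node 4→10 (fail-walked)
i=49 'a': node 10→1 (fail-walked)
i=50 'b': node 1→3  ** P1@[49:50]
i=51 'c': node 3→7  ** P3@[49:51]
i=52 'c': node 7→8
i=53 'b': node 8→9  ** P4@[49:53],P5@[51:53]
i=54 'c': node 9→10 (fail-walked)
i=55 'c': node 10→11
i=56 'b': node 11→12  ** P5@[54:56]
i=57 'b': node 12→4 (fail-walked)
i=58 'a': node 4→5
i=59 'b': node 5→3 (fail-walked)  ** P1@[58:59]
i=60 'c': node 3→7  ** P3@[58:60]

All matches (sorted): [[2,1],[3,3],[5,1],[8,2],[10,1],[11,3],[13,4],[13,5],[15,1],[16,3],[18,1],[19,3],[21,0],[22,0],[23,0],[24,1],[25,3],[27,4],[27,5],[31,1],[32,3],[34,4],[34,5],[37,2],[44,5],[46,1],[50,1],[51,3],[53,4],[53,5],[56,5],[59,1],[60,3]]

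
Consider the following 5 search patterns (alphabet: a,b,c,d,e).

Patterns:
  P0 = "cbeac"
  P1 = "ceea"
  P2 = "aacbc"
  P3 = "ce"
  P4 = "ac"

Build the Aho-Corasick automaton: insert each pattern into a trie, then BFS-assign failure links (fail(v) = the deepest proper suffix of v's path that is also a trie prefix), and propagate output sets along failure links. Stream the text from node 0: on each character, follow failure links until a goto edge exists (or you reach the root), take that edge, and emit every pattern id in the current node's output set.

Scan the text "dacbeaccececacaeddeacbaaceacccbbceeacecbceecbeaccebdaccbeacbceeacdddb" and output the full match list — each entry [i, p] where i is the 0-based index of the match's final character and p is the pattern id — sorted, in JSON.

Build:
Trie nodes:
  0='ε' goto a→9 c→1
  1='c' goto b→2 e→6
  2='cb' goto e→3
  3='cbe' goto a→4
  4='cbea' goto c→5
  5='cbeac' goto ·  [P0 ends]
  6='ce' goto e→7  [P3 ends]
  7='cee' goto a→8
  8='ceea' goto ·  [P1 ends]
  9='a' goto a→10 c→14
  10='aa' goto c→11
  11='aac' goto b→12
  12='aacb' goto c→13
  13='aacbc' goto ·  [P2 ends]
  14='ac' goto ·  [P4 ends]

Failure links (BFS by depth):
  n1('c'): parent n0 fail=0; on 'c' 0 → fail=0;  out ∅∪∅=∅
  n9('a'): parent n0 fail=0; on 'a' 0 → fail=0;  out ∅∪∅=∅
  n2('cb'): parent n1 fail=0; on 'b' 0 → fail=0;  out ∅∪∅=∅
  n6('ce'): parent n1 fail=0; on 'e' 0 → fail=0;  out {3}∪∅={3}
  n10('aa'): parent n9 fail=0; on 'a' 0 → fail=9;  out ∅∪∅=∅
  n14('ac'): parent n9 fail=0; on 'c' 0 → fail=1;  out {4}∪∅={4}
  n3('cbe'): parent n2 fail=0; on 'e' 0 → fail=0;  out ∅∪∅=∅
  n7('cee'): parent n6 fail=0; on 'e' 0 → fail=0;  out ∅∪∅=∅
  n11('aac'): parent n10 fail=9; on 'c' 9 → fail=14;  out ∅∪{4}={4}
  n4('cbea'): parent n3 fail=0; on 'a' 0 → fail=9;  out ∅∪∅=∅
  n8('ceea'): parent n7 fail=0; on 'a' 0 → fail=9;  out {1}∪∅={1}
  n12('aacb'): parent n11 fail=14; on 'b' 14→1 → fail=2;  out ∅∪∅=∅
  n5('cbeac'): parent n4 fail=9; on 'c' 9 → fail=14;  out {0}∪{4}={0,4}
  n13('aacbc'): parent n12 fail=2; on 'c' 2→0 → fail=1;  out {2}∪∅={2}

Text stream:
pos 0 'd': at 0
pos 1 'a': at 9
pos 2 'c': at 14  emit P4@[1:2]
pos 3 'b': at 2 (via fail)
pos 4 'e': at 3
pos 5 'a': at 4
pos 6 'c': at 5  emit P0@[2:6],P4@[5:6]
pos 7 'c': at 1 (via fail)
pos 8 'e': at 6  emit P3@[7:8]
pos 9 'c': at 1 (via fail)
pos 10 'e': at 6  emit P3@[9:10]
pos 11 'c': at 1 (via fail)
pos 12 'a': at 9 (via fail)
pos 13 'c': at 14  emit P4@[12:13]
pos 14 'a': at 9 (via fail)
pos 15 'e': at 0 (via fail)
pos 16 'd': at 0
pos 17 'd': at 0
pos 18 'e': at 0
pos 19 'a': at 9
pos 20 'c': at 14  emit P4@[19:20]
pos 21 'b': at 2 (via fail)
pos 22 'a': at 9 (via fail)
pos 23 'a': at 10
pos 24 'c': at 11  emit P4@[23:24]
pos 25 'e': at 6 (via fail)  emit P3@[24:25]
pos 26 'a': at 9 (via fail)
pos 27 'c': at 14  emit P4@[26:27]
pos 28 'c': at 1 (via fail)
pos 29 'c': at 1 (via fail)
pos 30 'b': at 2
pos 31 'b': at 0 (via fail)
pos 32 'c': at 1
pos 33 'e': at 6  emit P3@[32:33]
pos 34 'e': at 7
pos 35 'a': at 8  emit P1@[32:35]
pos 36 'c': at 14 (via fail)  emit P4@[35:36]
pos 37 'e': at 6 (via fail)  emit P3@[36:37]
pos 38 'c': at 1 (via fail)
pos 39 'b': at 2
pos 40 'c': at 1 (via fail)
pos 41 'e': at 6  emit P3@[40:41]
pos 42 'e': at 7
pos 43 'c': at 1 (via fail)
pos 44 'b': at 2
pos 45 'e': at 3
pos 46 'a': at 4
pos 47 'c': at 5  emit P0@[43:47],P4@[46:47]
pos 48 'c': at 1 (via fail)
pos 49 'e': at 6  emit P3@[48:49]
pos 50 'b': at 0 (via fail)
pos 51 'd': at 0
pos 52 'a': at 9
pos 53 'c': at 14  emit P4@[52:53]
pos 54 'c': at 1 (via fail)
pos 55 'b': at 2
pos 56 'e': at 3
pos 57 'a': at 4
pos 58 'c': at 5  emit P0@[54:58],P4@[57:58]
pos 59 'b': at 2 (via fail)
pos 60 'c': at 1 (via fail)
pos 61 'e': at 6  emit P3@[60:61]
pos 62 'e': at 7
pos 63 'a': at 8  emit P1@[60:63]
pos 64 'c': at 14 (via fail)  emit P4@[63:64]
pos 65 'd': at 0 (via fail)
pos 66 'd': at 0
pos 67 'd': at 0
pos 68 'b': at 0

Matches: [[2,4],[6,0],[6,4],[8,3],[10,3],[13,4],[20,4],[24,4],[25,3],[27,4],[33,3],[35,1],[36,4],[37,3],[41,3],[47,0],[47,4],[49,3],[53,4],[58,0],[58,4],[61,3],[63,1],[64,4]]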